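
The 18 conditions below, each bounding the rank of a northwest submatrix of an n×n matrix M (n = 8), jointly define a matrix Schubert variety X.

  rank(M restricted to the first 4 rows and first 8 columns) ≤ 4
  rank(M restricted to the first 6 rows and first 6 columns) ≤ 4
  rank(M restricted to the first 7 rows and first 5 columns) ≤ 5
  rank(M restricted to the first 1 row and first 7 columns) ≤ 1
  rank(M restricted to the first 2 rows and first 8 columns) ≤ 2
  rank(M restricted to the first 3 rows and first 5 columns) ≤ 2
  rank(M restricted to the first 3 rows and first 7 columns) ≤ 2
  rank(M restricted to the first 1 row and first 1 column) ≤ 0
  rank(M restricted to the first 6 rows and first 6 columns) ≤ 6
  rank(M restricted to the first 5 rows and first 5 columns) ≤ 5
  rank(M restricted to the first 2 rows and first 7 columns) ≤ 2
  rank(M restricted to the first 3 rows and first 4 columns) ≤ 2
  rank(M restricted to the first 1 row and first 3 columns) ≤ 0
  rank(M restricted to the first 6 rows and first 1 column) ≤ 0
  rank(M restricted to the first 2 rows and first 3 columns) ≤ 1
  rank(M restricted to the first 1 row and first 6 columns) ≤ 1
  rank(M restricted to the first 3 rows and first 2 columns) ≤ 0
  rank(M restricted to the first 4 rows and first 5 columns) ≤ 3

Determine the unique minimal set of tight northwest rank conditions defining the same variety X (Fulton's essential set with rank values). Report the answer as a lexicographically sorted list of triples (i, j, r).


Computing R[i][j] = min implied NW-rank bound (n=8, 18 conditions):

  row 1: 0  0  0  1  1  1  1  1
  row 2: 0  0  1  2  2  2  2  2
  row 3: 0  0  1  2  2  2  2  3
  row 4: 0  1  2  3  3  3  3  4
  row 5: 0  1  2  3  4  4  4  5
  row 6: 0  1  2  3  4  4  5  6
  row 7: 1  2  3  4  5  5  6  7
  row 8: 1  2  3  4  5  6  7  8

so w = (4, 3, 8, 2, 5, 7, 1, 6).

|D(w)|=14, |Ess(w)|=5:

[(1, 3, 0), (3, 2, 0), (3, 7, 2), (6, 1, 0), (6, 6, 4)]


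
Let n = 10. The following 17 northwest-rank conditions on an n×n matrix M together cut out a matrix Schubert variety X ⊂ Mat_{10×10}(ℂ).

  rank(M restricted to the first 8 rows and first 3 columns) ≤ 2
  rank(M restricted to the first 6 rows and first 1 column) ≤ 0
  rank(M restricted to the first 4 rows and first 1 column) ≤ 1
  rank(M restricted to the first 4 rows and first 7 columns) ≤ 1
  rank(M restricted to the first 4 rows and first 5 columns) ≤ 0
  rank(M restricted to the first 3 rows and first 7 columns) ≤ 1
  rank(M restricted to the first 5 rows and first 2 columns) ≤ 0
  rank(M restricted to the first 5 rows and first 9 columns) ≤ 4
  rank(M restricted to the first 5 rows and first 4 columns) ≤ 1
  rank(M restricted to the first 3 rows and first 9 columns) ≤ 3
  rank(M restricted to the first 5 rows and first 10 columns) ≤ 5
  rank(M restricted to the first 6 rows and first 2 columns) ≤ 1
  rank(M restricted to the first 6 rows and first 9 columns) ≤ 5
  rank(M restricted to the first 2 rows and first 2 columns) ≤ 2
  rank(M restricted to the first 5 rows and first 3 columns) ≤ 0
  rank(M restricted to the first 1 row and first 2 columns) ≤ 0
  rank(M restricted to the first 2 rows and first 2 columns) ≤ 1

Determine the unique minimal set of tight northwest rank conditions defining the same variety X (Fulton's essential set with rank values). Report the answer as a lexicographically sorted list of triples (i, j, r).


The tightest implied rank at each (i,j), from the 17 conditions:

  row 1: 0  0  0  0  0  1  1  1  1  1
  row 2: 0  0  0  0  0  1  1  2  2  2
  row 3: 0  0  0  0  0  1  1  2  3  3
  row 4: 0  0  0  0  0  1  1  2  3  4
  row 5: 0  0  0  1  1  2  2  3  4  5
  row 6: 0  1  1  2  2  3  3  4  5  6
  row 7: 1  2  2  3  3  4  4  5  6  7
  row 8: 1  2  2  3  4  5  5  6  7  8
  row 9: 1  2  3  4  5  6  6  7  8  9
  row 10: 1  2  3  4  5  6  7  8  9  10

so w = (6, 8, 9, 10, 4, 2, 1, 5, 3, 7).

ℓ(w)=28; the 5 essential cells (i,j,r):

[(4, 5, 0), (4, 7, 1), (5, 3, 0), (6, 1, 0), (8, 3, 2)]


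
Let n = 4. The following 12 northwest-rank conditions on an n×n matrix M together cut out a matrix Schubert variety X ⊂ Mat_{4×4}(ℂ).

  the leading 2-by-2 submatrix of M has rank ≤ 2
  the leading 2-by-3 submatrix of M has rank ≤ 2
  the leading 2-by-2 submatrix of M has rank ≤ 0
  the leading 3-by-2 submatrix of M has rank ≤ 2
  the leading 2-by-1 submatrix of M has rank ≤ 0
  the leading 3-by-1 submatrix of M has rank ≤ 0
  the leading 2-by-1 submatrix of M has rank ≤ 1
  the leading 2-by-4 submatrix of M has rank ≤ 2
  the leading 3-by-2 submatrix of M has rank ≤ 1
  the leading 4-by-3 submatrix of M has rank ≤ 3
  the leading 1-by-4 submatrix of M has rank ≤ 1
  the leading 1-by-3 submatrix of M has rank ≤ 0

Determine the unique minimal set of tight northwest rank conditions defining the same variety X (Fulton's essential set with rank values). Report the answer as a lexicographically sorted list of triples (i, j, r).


Reconstructing r_w from the 12 given conditions:

  R[1]: 0 0 0 1
  R[2]: 0 0 1 2
  R[3]: 0 1 2 3
  R[4]: 1 2 3 4

giving w = (4, 3, 2, 1) via Δ²R.

|D(w)|=6, |Ess(w)|=3:

[(1, 3, 0), (2, 2, 0), (3, 1, 0)]


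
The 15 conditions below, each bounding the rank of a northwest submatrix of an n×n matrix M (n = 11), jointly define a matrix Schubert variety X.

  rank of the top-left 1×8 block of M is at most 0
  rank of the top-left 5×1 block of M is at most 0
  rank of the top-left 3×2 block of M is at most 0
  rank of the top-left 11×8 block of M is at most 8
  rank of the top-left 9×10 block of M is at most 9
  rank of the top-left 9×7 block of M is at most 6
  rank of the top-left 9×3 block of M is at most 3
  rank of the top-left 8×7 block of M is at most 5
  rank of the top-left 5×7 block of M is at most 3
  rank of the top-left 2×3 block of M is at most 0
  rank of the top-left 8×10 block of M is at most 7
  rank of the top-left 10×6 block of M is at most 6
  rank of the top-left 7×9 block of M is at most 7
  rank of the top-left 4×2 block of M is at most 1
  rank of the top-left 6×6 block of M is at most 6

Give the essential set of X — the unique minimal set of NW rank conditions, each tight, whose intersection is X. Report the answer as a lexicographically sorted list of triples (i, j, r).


Recovering R(i,j) via the rank-extension bound from the 15 conditions:

  i=1: 0  0  0  0  0  0  0  0  1  1  1
  i=2: 0  0  0  1  1  1  1  1  2  2  2
  i=3: 0  0  1  2  2  2  2  2  3  3  3
  i=4: 0  1  2  3  3  3  3  3  4  4  4
  i=5: 0  1  2  3  3  3  3  4  5  5  5
  i=6: 1  2  3  4  4  4  4  5  6  6  6
  i=7: 1  2  3  4  5  5  5  6  7  7  7
  i=8: 1  2  3  4  5  5  5  6  7  7  8
  i=9: 1  2  3  4  5  6  6  7  8  8  9
  i=10: 1  2  3  4  5  6  7  8  9  9  10
  i=11: 1  2  3  4  5  6  7  8  9  10  11

so w = (9, 4, 3, 2, 8, 1, 5, 11, 6, 7, 10).

ℓ(w)=21; the 7 essential cells (i,j,r):

[(1, 8, 0), (2, 3, 0), (3, 2, 0), (5, 1, 0), (5, 7, 3), (8, 7, 5), (8, 10, 7)]


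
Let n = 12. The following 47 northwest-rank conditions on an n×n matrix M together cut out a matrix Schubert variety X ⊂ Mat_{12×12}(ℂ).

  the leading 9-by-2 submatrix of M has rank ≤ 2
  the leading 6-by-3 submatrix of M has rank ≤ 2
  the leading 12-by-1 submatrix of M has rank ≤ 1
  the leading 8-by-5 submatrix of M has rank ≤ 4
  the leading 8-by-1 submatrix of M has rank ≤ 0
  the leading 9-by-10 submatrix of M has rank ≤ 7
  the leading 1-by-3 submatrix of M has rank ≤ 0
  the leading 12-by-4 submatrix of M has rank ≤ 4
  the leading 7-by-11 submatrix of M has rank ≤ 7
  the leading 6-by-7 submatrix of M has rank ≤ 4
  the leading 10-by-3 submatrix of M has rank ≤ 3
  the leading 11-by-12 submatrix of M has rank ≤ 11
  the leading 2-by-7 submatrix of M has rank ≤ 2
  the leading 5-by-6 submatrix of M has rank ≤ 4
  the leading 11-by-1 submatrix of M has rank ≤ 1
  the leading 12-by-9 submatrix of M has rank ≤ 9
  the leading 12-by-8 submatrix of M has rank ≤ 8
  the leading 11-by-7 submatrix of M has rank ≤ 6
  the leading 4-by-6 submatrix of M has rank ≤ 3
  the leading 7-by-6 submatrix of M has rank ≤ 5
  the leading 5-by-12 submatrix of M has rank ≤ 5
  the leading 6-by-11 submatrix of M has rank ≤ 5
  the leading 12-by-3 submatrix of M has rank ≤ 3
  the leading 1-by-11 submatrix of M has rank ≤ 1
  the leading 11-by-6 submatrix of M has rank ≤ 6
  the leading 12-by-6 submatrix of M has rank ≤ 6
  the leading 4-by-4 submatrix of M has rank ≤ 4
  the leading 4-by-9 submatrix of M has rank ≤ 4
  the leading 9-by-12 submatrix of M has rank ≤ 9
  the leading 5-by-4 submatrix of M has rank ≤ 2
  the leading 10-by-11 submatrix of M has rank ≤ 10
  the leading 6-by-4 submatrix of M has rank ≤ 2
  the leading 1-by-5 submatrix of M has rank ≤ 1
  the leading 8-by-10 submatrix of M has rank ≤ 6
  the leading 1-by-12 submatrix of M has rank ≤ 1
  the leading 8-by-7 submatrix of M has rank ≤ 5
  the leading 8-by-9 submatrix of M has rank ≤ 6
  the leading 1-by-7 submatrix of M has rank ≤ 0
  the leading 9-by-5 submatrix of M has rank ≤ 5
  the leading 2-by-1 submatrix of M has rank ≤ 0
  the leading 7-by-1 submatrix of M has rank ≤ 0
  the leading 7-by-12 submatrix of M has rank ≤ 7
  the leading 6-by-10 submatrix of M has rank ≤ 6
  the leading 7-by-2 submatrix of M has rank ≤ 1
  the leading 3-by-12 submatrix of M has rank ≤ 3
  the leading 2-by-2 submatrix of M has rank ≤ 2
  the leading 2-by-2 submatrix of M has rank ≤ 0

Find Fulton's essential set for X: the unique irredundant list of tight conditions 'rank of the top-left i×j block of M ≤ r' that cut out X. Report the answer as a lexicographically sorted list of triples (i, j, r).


Computing R[i][j] = min implied NW-rank bound (n=12, 47 conditions):

  0 0 0 0 0 0 0 1 1 1 1 1
  0 0 1 1 1 1 1 2 2 2 2 2
  0 1 2 2 2 2 2 3 3 3 3 3
  0 1 2 2 3 3 3 4 4 4 4 4
  0 1 2 2 3 4 4 5 5 5 5 5
  0 1 2 2 3 4 4 5 5 5 5 6
  0 1 2 3 4 5 5 6 6 6 6 7
  0 1 2 3 4 5 5 6 6 6 7 8
  1 2 3 4 5 6 6 7 7 7 8 9
  1 2 3 4 5 6 6 7 8 8 9 10
  1 2 3 4 5 6 6 7 8 9 10 11
  1 2 3 4 5 6 7 8 9 10 11 12

second differences of R give the permutation w = (8, 3, 2, 5, 6, 12, 4, 11, 1, 9, 10, 7).

ℓ(w)=27; the 9 essential cells (i,j,r):

[(1, 7, 0), (2, 2, 0), (6, 4, 2), (6, 7, 4), (6, 11, 5), (8, 1, 0), (8, 7, 5), (8, 10, 6), (11, 7, 6)]


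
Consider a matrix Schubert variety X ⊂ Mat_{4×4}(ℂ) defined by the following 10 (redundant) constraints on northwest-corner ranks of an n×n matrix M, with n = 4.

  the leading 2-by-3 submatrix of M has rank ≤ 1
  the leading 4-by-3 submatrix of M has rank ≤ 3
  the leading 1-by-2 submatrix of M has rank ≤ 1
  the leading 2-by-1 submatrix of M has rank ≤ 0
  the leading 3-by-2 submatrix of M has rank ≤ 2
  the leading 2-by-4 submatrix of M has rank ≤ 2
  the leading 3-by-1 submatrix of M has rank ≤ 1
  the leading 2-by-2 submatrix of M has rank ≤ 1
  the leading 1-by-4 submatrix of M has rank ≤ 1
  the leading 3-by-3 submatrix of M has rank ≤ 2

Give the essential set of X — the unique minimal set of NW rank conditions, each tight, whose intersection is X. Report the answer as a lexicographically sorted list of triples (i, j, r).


Rank table r_w(4×4) implied by the 10 constraints:

  row 1: 0 1 1 1
  row 2: 0 1 1 2
  row 3: 1 2 2 3
  row 4: 1 2 3 4

second differences of R give the permutation w = (2, 4, 1, 3).

|D(w)|=3, |Ess(w)|=2:

[(2, 1, 0), (2, 3, 1)]


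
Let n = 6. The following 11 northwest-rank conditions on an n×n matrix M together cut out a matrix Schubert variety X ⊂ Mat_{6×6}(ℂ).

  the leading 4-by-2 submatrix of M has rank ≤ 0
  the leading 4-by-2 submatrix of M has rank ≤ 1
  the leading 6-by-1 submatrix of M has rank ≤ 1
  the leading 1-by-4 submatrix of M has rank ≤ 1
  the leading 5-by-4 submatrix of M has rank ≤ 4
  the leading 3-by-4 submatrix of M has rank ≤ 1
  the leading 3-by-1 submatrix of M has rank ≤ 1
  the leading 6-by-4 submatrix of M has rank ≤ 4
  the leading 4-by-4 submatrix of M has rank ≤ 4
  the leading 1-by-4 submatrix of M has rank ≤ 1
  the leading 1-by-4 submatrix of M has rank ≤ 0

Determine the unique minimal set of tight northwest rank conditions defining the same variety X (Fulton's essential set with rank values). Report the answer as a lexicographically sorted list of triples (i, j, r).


Propagating the 11 rank bounds to every northwest block:

  0 | 0 | 0 | 0 | 1 | 1
  0 | 0 | 1 | 1 | 2 | 2
  0 | 0 | 1 | 1 | 2 | 3
  0 | 0 | 1 | 2 | 3 | 4
  1 | 1 | 2 | 3 | 4 | 5
  1 | 2 | 3 | 4 | 5 | 6

reading off 1-entries of Δ²R: w = (5, 3, 6, 4, 1, 2).

Fulton essential set (3 of the 11 Rothe cells):

[(1, 4, 0), (3, 4, 1), (4, 2, 0)]


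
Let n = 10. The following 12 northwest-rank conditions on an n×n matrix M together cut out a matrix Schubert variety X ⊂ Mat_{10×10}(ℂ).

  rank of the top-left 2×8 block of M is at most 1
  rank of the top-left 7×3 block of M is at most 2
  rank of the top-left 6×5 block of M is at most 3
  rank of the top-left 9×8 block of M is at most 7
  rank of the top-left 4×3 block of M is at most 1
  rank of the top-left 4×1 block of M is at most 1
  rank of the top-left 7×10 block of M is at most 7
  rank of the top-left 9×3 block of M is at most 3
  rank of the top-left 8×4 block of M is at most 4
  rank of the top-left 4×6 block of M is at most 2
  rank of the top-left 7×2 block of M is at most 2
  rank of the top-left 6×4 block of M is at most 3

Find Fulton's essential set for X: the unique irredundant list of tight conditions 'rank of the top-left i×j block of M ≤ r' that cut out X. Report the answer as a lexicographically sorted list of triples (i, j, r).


Rank table r_w(10×10) implied by the 12 constraints:

  row 1: 1, 1, 1, 1, 1, 1, 1, 1, 1, 1
  row 2: 1, 1, 1, 1, 1, 1, 1, 1, 2, 2
  row 3: 1, 1, 1, 2, 2, 2, 2, 2, 3, 3
  row 4: 1, 1, 1, 2, 2, 2, 3, 3, 4, 4
  row 5: 1, 2, 2, 3, 3, 3, 4, 4, 5, 5
  row 6: 1, 2, 2, 3, 3, 4, 5, 5, 6, 6
  row 7: 1, 2, 2, 3, 4, 5, 6, 6, 7, 7
  row 8: 1, 2, 3, 4, 5, 6, 7, 7, 8, 8
  row 9: 1, 2, 3, 4, 5, 6, 7, 7, 8, 9
  row 10: 1, 2, 3, 4, 5, 6, 7, 8, 9, 10

the unique w with this rank table is (1, 9, 4, 7, 2, 6, 5, 3, 10, 8).

|D(w)|=17, |Ess(w)|=6:

[(2, 8, 1), (4, 3, 1), (4, 6, 2), (6, 5, 3), (7, 3, 2), (9, 8, 7)]


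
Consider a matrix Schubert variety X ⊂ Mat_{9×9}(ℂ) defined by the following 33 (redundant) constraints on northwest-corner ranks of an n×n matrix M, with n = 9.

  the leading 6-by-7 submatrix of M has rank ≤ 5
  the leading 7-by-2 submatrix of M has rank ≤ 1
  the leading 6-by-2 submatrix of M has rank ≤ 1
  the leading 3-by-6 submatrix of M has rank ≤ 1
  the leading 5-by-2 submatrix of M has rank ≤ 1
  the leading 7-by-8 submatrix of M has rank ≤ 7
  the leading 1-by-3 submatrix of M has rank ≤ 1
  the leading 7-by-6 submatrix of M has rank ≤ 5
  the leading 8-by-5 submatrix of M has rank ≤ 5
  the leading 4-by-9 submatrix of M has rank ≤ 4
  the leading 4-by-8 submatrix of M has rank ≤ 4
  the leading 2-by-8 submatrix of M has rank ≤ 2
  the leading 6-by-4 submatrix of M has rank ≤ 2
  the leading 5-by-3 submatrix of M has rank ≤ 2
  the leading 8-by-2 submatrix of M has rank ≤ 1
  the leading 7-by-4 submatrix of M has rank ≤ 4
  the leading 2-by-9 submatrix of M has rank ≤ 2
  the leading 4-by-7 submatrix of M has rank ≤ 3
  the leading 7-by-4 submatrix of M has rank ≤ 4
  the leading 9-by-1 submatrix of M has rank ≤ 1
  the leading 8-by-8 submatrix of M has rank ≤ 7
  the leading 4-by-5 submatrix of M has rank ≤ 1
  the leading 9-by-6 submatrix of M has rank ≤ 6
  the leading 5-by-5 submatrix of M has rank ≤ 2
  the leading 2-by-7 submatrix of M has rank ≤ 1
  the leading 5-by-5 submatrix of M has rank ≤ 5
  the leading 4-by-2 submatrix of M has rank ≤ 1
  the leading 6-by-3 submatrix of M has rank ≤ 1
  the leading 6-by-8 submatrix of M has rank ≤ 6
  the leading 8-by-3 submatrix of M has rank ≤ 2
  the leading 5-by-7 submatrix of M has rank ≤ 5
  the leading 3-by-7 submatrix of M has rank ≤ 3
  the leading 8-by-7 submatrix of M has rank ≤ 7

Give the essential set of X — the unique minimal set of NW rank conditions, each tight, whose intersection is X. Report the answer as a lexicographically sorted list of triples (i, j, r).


Computing R[i][j] = min implied NW-rank bound (n=9, 33 conditions):

  R[1]: 1 1 1 1 1 1 1 1 1
  R[2]: 1 1 1 1 1 1 1 2 2
  R[3]: 1 1 1 1 1 1 2 3 3
  R[4]: 1 1 1 1 1 2 3 4 4
  R[5]: 1 1 1 2 2 3 4 5 5
  R[6]: 1 1 1 2 3 4 5 6 6
  R[7]: 1 1 2 3 4 5 6 7 7
  R[8]: 1 1 2 3 4 5 6 7 8
  R[9]: 1 2 3 4 5 6 7 8 9

so w = (1, 8, 7, 6, 4, 5, 3, 9, 2).

|D(w)|=21, |Ess(w)|=5:

[(2, 7, 1), (3, 6, 1), (4, 5, 1), (6, 3, 1), (8, 2, 1)]


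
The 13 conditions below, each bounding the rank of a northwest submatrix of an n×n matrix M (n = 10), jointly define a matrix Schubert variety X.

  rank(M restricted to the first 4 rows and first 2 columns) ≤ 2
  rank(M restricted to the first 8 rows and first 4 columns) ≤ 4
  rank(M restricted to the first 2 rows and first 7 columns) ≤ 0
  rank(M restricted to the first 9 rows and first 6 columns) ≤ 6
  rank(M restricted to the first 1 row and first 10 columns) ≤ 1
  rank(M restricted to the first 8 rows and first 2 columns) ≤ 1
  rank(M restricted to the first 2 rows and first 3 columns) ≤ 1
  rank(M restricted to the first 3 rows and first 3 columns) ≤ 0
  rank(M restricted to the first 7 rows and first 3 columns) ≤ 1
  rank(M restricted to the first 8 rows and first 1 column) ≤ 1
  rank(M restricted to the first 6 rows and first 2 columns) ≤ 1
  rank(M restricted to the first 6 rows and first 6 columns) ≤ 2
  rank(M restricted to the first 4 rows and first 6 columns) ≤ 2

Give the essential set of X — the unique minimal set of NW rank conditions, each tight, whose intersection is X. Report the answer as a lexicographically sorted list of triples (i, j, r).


Computing R[i][j] = min implied NW-rank bound (n=10, 13 conditions):

  i=1: 0, 0, 0, 0, 0, 0, 0, 1, 1, 1
  i=2: 0, 0, 0, 0, 0, 0, 0, 1, 2, 2
  i=3: 0, 0, 0, 1, 1, 1, 1, 2, 3, 3
  i=4: 1, 1, 1, 2, 2, 2, 2, 3, 4, 4
  i=5: 1, 1, 1, 2, 2, 2, 3, 4, 5, 5
  i=6: 1, 1, 1, 2, 2, 2, 3, 4, 5, 6
  i=7: 1, 1, 1, 2, 3, 3, 4, 5, 6, 7
  i=8: 1, 1, 2, 3, 4, 4, 5, 6, 7, 8
  i=9: 1, 2, 3, 4, 5, 5, 6, 7, 8, 9
  i=10: 1, 2, 3, 4, 5, 6, 7, 8, 9, 10

reading off 1-entries of Δ²R: w = (8, 9, 4, 1, 7, 10, 5, 3, 2, 6).

Fulton essential set (5 of the 28 Rothe cells):

[(2, 7, 0), (3, 3, 0), (6, 6, 2), (7, 3, 1), (8, 2, 1)]


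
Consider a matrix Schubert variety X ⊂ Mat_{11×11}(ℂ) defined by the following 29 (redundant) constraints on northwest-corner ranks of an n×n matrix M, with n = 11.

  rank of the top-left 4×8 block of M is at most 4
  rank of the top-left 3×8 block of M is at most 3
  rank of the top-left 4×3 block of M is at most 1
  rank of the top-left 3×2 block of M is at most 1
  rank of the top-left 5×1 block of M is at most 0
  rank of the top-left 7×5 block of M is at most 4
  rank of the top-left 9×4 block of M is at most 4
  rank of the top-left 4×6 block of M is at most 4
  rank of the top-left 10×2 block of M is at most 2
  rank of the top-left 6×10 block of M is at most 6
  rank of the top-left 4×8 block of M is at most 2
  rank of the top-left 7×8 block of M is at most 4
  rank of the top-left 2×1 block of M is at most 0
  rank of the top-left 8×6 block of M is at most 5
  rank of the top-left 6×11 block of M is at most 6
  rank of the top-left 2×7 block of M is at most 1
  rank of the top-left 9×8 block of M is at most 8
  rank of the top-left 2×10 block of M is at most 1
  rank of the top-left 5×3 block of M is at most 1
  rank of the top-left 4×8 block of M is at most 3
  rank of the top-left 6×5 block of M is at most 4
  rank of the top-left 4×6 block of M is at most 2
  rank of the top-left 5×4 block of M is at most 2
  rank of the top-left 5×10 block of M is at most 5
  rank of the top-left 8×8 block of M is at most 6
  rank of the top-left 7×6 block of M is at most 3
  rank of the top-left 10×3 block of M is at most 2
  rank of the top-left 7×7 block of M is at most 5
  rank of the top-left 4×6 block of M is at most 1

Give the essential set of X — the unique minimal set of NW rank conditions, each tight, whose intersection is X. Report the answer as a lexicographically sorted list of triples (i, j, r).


Recovering R(i,j) via the rank-extension bound from the 29 conditions:

  R[1]: 0  1  1  1  1  1  1  1  1  1  1
  R[2]: 0  1  1  1  1  1  1  1  1  1  2
  R[3]: 0  1  1  1  1  1  2  2  2  2  3
  R[4]: 0  1  1  1  1  1  2  2  3  3  4
  R[5]: 0  1  1  2  2  2  3  3  4  4  5
  R[6]: 1  2  2  3  3  3  4  4  5  5  6
  R[7]: 1  2  2  3  3  3  4  4  5  6  7
  R[8]: 1  2  2  3  4  4  5  5  6  7  8
  R[9]: 1  2  2  3  4  5  6  6  7  8  9
  R[10]: 1  2  2  3  4  5  6  7  8  9  10
  R[11]: 1  2  3  4  5  6  7  8  9  10  11

so w = (2, 11, 7, 9, 4, 1, 10, 5, 6, 8, 3).

Fulton essential set (8 of the 30 Rothe cells):

[(2, 10, 1), (4, 6, 1), (4, 8, 2), (5, 1, 0), (5, 3, 1), (7, 6, 3), (7, 8, 4), (10, 3, 2)]


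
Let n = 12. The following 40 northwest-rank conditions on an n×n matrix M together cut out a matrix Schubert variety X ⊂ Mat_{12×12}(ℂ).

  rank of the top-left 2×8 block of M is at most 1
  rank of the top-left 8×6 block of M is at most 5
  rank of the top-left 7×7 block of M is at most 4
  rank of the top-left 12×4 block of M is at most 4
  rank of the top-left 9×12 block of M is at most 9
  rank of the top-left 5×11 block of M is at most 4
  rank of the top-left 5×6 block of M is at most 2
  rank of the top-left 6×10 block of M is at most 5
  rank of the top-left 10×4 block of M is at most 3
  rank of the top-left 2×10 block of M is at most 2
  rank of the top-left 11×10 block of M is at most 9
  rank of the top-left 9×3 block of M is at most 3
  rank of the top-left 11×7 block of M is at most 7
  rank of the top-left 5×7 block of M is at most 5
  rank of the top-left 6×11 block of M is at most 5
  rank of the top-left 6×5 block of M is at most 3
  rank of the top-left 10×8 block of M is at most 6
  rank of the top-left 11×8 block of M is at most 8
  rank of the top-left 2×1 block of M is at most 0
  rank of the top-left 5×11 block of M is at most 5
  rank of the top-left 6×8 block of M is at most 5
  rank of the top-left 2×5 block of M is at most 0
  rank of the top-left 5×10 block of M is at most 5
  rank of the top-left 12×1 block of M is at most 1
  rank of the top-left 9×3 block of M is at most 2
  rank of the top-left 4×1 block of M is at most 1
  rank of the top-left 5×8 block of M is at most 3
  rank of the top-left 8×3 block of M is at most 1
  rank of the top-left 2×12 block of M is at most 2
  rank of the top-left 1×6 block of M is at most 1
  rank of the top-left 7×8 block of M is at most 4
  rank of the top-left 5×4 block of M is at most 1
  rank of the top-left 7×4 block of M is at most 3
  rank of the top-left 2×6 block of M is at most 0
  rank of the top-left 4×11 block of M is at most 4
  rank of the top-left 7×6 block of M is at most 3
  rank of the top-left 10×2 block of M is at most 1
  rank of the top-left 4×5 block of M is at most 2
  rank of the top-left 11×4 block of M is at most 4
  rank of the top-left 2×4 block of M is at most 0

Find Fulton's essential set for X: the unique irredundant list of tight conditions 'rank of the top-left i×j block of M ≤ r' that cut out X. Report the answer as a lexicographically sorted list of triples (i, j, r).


Recovering R(i,j) via the rank-extension bound from the 40 conditions:

  row 1: 0 0 0 0 0 0 1 1 1 1 1 1
  row 2: 0 0 0 0 0 0 1 1 2 2 2 2
  row 3: 1 1 1 1 1 1 2 2 3 3 3 3
  row 4: 1 1 1 1 2 2 3 3 4 4 4 4
  row 5: 1 1 1 1 2 2 3 3 4 4 4 5
  row 6: 1 1 1 2 3 3 4 4 5 5 5 6
  row 7: 1 1 1 2 3 3 4 4 5 6 6 7
  row 8: 1 1 1 2 3 4 5 5 6 7 7 8
  row 9: 1 1 2 3 4 5 6 6 7 8 8 9
  row 10: 1 1 2 3 4 5 6 6 7 8 9 10
  row 11: 1 2 3 4 5 6 7 7 8 9 10 11
  row 12: 1 2 3 4 5 6 7 8 9 10 11 12

so w = (7, 9, 1, 5, 12, 4, 10, 6, 3, 11, 2, 8).

Fulton essential set (11 of the 34 Rothe cells):

[(2, 6, 0), (2, 8, 1), (5, 4, 1), (5, 6, 2), (5, 8, 3), (5, 11, 4), (7, 6, 3), (7, 8, 4), (8, 3, 1), (10, 2, 1), (10, 8, 6)]


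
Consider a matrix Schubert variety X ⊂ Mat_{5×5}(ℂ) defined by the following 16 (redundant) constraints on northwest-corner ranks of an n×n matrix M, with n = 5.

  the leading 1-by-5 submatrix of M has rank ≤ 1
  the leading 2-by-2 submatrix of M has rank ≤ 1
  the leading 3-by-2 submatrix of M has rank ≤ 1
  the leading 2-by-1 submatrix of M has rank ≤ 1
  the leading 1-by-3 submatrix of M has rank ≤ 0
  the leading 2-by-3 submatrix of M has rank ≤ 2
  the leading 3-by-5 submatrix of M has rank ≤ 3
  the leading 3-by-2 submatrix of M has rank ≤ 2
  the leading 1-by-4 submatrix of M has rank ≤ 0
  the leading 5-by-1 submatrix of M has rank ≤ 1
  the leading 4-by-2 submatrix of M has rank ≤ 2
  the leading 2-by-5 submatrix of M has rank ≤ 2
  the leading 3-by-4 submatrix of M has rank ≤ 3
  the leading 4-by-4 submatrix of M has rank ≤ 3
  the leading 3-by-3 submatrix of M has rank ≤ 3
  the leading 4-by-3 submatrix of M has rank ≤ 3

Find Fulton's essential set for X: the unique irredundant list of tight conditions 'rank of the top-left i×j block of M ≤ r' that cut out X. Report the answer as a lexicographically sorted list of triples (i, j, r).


Reconstructing r_w from the 16 given conditions:

  i=1: 0  0  0  0  1
  i=2: 1  1  1  1  2
  i=3: 1  1  2  2  3
  i=4: 1  2  3  3  4
  i=5: 1  2  3  4  5

hence w(1..5) = (5, 1, 3, 2, 4).

Fulton essential set (2 of the 5 Rothe cells):

[(1, 4, 0), (3, 2, 1)]


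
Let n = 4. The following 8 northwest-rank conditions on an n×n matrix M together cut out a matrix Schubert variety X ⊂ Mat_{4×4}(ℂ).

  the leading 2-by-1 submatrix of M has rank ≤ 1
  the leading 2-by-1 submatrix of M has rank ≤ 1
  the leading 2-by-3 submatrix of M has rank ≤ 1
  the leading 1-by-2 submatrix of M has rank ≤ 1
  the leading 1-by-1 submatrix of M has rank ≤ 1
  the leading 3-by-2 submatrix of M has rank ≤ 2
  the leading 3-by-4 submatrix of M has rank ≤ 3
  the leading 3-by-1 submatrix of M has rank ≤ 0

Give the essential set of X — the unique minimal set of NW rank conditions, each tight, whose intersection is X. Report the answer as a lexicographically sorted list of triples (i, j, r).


Computing R[i][j] = min implied NW-rank bound (n=4, 8 conditions):

  R[1]: 0 1 1 1
  R[2]: 0 1 1 2
  R[3]: 0 1 2 3
  R[4]: 1 2 3 4

the unique w with this rank table is (2, 4, 3, 1).

Rothe diagram D(w) (4 cells), 2 SE-corners (essential conditions):

[(2, 3, 1), (3, 1, 0)]


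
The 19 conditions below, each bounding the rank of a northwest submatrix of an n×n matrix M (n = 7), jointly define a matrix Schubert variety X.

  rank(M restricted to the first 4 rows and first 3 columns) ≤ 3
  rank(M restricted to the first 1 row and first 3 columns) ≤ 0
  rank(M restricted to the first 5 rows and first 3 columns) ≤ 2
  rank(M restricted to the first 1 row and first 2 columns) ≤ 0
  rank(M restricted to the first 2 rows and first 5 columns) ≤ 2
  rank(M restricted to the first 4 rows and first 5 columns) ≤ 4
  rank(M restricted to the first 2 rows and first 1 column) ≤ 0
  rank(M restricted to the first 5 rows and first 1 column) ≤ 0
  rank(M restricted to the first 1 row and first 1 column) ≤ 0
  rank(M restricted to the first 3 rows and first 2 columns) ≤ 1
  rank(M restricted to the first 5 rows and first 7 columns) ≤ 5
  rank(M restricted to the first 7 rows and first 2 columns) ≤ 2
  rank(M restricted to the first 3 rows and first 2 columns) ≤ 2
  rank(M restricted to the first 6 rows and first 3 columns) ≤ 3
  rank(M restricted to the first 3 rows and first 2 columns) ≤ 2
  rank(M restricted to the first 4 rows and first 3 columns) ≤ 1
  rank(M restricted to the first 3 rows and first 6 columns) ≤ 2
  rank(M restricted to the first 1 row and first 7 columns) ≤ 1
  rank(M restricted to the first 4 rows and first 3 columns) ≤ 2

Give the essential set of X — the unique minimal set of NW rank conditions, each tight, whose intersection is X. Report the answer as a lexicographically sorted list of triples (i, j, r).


The tightest implied rank at each (i,j), from the 19 conditions:

  row 1: 0 0 0 1 1 1 1
  row 2: 0 1 1 2 2 2 2
  row 3: 0 1 1 2 2 2 3
  row 4: 0 1 1 2 3 3 4
  row 5: 0 1 2 3 4 4 5
  row 6: 1 2 3 4 5 5 6
  row 7: 1 2 3 4 5 6 7

reading off 1-entries of Δ²R: w = (4, 2, 7, 5, 3, 1, 6).

ℓ(w)=11; the 4 essential cells (i,j,r):

[(1, 3, 0), (3, 6, 2), (4, 3, 1), (5, 1, 0)]


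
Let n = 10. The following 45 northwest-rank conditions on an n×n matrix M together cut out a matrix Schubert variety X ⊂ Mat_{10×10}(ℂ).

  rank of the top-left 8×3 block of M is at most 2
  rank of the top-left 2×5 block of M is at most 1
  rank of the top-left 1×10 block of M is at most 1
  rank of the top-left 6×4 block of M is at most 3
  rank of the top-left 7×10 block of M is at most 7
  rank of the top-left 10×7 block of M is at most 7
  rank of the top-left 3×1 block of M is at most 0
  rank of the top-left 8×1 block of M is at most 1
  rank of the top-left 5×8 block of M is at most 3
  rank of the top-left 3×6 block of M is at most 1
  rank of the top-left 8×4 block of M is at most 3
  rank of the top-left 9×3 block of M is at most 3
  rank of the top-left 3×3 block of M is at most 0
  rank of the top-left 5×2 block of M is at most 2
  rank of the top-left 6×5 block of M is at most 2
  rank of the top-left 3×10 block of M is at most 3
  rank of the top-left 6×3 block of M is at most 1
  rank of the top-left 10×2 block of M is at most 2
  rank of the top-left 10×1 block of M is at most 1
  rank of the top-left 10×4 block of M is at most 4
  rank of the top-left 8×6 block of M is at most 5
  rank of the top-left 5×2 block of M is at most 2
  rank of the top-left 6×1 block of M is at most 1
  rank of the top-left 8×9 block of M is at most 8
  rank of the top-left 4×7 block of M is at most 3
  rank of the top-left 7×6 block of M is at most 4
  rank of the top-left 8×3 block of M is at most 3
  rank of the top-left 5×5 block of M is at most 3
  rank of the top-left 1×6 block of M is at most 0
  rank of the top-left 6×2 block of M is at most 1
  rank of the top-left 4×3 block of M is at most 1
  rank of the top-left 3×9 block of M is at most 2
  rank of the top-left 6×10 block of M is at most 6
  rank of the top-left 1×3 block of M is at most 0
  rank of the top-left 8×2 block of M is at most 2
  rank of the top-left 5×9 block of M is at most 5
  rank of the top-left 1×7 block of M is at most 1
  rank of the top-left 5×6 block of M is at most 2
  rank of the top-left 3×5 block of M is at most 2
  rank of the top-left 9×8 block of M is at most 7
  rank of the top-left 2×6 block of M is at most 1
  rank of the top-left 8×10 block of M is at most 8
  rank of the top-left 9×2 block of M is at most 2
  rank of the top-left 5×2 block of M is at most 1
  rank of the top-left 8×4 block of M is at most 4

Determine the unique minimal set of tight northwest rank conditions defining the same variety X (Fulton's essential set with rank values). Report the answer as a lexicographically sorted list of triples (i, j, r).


Reconstructing r_w from the 45 given conditions:

  row 1: 0  0  0  0  0  0  1  1  1  1
  row 2: 0  0  0  1  1  1  2  2  2  2
  row 3: 0  0  0  1  1  1  2  2  2  3
  row 4: 1  1  1  2  2  2  3  3  3  4
  row 5: 1  1  1  2  2  2  3  3  4  5
  row 6: 1  1  1  2  2  3  4  4  5  6
  row 7: 1  2  2  3  3  4  5  5  6  7
  row 8: 1  2  2  3  4  5  6  6  7  8
  row 9: 1  2  3  4  5  6  7  7  8  9
  row 10: 1  2  3  4  5  6  7  8  9  10

the unique w with this rank table is (7, 4, 10, 1, 9, 6, 2, 5, 3, 8).

|D(w)|=25, |Ess(w)|=9:

[(1, 6, 0), (3, 3, 0), (3, 6, 1), (3, 9, 2), (5, 6, 2), (5, 8, 3), (6, 3, 1), (6, 5, 2), (8, 3, 2)]


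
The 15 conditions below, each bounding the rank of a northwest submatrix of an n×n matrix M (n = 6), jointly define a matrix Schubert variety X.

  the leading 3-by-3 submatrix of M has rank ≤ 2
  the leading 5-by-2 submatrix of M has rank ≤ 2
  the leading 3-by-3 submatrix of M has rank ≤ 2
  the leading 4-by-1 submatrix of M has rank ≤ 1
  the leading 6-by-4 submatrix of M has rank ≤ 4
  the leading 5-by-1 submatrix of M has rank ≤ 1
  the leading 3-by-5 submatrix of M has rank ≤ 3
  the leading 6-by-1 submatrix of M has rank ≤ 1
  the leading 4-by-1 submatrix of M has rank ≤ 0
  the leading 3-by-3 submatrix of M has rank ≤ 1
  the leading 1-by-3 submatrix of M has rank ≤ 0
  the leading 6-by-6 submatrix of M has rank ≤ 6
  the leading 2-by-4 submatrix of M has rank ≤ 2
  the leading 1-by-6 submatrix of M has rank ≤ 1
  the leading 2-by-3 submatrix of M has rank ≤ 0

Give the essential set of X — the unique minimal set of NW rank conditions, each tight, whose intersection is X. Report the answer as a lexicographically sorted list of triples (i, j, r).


Computing R[i][j] = min implied NW-rank bound (n=6, 15 conditions):

  i=1: 0 | 0 | 0 | 1 | 1 | 1
  i=2: 0 | 0 | 0 | 1 | 2 | 2
  i=3: 0 | 1 | 1 | 2 | 3 | 3
  i=4: 0 | 1 | 2 | 3 | 4 | 4
  i=5: 1 | 2 | 3 | 4 | 5 | 5
  i=6: 1 | 2 | 3 | 4 | 5 | 6

hence w(1..6) = (4, 5, 2, 3, 1, 6).

D(w) has 8 cells with 2 SE-corners; essential set:

[(2, 3, 0), (4, 1, 0)]


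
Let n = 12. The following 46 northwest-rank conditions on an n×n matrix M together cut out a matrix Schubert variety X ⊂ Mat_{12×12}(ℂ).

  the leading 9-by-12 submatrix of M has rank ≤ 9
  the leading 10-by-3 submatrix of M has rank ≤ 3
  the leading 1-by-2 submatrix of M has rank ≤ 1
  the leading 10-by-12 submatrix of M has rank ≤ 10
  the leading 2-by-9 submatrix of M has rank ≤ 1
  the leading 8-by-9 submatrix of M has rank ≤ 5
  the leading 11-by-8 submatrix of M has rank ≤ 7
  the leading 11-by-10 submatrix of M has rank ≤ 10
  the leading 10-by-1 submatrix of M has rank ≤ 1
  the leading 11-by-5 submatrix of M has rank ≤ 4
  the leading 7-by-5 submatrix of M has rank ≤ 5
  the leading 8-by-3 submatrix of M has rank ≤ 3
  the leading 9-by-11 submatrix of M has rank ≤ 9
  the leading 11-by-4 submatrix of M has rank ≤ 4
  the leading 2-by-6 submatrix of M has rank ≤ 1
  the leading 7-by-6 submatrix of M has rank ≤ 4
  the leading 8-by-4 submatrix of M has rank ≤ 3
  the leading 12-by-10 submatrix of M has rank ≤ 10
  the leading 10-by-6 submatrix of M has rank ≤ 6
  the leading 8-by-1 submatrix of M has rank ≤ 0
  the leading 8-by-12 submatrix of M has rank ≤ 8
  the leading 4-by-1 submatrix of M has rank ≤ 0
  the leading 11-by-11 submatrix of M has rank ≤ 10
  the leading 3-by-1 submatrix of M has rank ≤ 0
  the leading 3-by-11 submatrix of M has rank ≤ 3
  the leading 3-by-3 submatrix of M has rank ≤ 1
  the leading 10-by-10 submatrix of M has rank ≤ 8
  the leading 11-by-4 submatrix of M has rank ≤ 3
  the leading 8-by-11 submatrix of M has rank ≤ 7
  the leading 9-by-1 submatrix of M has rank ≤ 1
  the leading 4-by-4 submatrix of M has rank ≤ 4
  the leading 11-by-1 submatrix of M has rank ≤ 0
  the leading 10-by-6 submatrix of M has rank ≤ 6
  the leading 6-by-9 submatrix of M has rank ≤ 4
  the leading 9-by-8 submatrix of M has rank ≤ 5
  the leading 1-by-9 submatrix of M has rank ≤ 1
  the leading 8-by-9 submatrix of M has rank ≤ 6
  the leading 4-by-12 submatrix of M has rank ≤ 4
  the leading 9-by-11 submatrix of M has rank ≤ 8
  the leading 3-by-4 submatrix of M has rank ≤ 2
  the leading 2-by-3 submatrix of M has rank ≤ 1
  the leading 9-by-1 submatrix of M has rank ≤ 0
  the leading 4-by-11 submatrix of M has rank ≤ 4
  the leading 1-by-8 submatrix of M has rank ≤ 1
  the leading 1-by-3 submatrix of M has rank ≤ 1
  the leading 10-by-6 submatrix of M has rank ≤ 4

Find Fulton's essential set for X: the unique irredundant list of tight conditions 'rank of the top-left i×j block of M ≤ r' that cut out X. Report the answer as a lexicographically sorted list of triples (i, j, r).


Recovering R(i,j) via the rank-extension bound from the 46 conditions:

  R[1]: 0 | 1 | 1 | 1 | 1 | 1 | 1 | 1 | 1 | 1 | 1 | 1
  R[2]: 0 | 1 | 1 | 1 | 1 | 1 | 1 | 1 | 1 | 2 | 2 | 2
  R[3]: 0 | 1 | 1 | 2 | 2 | 2 | 2 | 2 | 2 | 3 | 3 | 3
  R[4]: 0 | 1 | 2 | 3 | 3 | 3 | 3 | 3 | 3 | 4 | 4 | 4
  R[5]: 0 | 1 | 2 | 3 | 4 | 4 | 4 | 4 | 4 | 5 | 5 | 5
  R[6]: 0 | 1 | 2 | 3 | 4 | 4 | 4 | 4 | 4 | 5 | 6 | 6
  R[7]: 0 | 1 | 2 | 3 | 4 | 4 | 5 | 5 | 5 | 6 | 7 | 7
  R[8]: 0 | 1 | 2 | 3 | 4 | 4 | 5 | 5 | 5 | 6 | 7 | 8
  R[9]: 0 | 1 | 2 | 3 | 4 | 4 | 5 | 5 | 6 | 7 | 8 | 9
  R[10]: 0 | 1 | 2 | 3 | 4 | 4 | 5 | 6 | 7 | 8 | 9 | 10
  R[11]: 0 | 1 | 2 | 3 | 4 | 5 | 6 | 7 | 8 | 9 | 10 | 11
  R[12]: 1 | 2 | 3 | 4 | 5 | 6 | 7 | 8 | 9 | 10 | 11 | 12

giving w = (2, 10, 4, 3, 5, 11, 7, 12, 9, 8, 6, 1) via Δ²R.

Fulton essential set (7 of the 30 Rothe cells):

[(2, 9, 1), (3, 3, 1), (6, 9, 4), (8, 9, 5), (9, 8, 5), (10, 6, 4), (11, 1, 0)]


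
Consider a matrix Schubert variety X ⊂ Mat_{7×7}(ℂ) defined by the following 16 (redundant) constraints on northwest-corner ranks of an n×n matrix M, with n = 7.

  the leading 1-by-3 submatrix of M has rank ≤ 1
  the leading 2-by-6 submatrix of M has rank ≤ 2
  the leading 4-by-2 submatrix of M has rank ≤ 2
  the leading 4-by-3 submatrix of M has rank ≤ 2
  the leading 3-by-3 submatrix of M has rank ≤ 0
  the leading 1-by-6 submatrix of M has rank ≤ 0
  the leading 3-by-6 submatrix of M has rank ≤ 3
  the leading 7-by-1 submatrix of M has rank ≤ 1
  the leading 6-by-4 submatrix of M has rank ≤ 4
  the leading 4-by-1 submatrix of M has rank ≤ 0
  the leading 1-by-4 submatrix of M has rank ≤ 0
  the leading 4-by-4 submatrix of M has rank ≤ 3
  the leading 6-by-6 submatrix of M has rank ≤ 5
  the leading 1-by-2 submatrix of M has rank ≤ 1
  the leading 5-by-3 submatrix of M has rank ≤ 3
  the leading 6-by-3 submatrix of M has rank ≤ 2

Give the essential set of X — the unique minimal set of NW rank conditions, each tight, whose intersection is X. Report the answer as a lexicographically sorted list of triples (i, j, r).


Rank table r_w(7×7) implied by the 16 constraints:

  R[1]: 0  0  0  0  0  0  1
  R[2]: 0  0  0  1  1  1  2
  R[3]: 0  0  0  1  2  2  3
  R[4]: 0  1  1  2  3  3  4
  R[5]: 1  2  2  3  4  4  5
  R[6]: 1  2  2  3  4  5  6
  R[7]: 1  2  3  4  5  6  7

so w = (7, 4, 5, 2, 1, 6, 3).

|D(w)|=14, |Ess(w)|=4:

[(1, 6, 0), (3, 3, 0), (4, 1, 0), (6, 3, 2)]


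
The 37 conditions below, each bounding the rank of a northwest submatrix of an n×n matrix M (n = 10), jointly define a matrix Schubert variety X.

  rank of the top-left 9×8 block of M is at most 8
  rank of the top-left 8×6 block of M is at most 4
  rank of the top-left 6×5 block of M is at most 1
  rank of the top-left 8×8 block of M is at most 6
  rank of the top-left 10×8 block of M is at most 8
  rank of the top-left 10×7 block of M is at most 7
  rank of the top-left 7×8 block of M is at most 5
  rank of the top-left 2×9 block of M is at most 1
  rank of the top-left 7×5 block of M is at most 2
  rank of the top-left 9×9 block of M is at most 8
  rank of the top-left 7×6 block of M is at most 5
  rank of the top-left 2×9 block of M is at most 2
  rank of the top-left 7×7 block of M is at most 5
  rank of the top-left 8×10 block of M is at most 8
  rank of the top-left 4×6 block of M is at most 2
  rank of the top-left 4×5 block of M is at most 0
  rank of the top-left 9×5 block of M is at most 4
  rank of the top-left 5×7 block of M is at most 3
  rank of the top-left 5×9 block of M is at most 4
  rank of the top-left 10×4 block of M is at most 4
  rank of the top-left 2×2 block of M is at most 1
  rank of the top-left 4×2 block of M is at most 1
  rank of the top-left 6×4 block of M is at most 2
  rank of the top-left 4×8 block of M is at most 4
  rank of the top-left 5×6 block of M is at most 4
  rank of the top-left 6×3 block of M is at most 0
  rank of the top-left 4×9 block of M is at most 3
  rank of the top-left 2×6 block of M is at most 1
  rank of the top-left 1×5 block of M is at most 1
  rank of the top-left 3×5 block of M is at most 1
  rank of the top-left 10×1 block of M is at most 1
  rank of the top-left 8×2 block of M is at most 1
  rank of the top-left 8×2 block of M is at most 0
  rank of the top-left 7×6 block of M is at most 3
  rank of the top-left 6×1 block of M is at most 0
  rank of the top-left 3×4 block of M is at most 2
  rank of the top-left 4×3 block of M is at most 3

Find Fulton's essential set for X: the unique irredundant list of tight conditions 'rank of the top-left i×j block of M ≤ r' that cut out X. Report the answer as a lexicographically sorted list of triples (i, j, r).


Reconstructing r_w from the 37 given conditions:

  row 1: 0 | 0 | 0 | 0 | 0 | 1 | 1 | 1 | 1 | 1
  row 2: 0 | 0 | 0 | 0 | 0 | 1 | 1 | 1 | 1 | 2
  row 3: 0 | 0 | 0 | 0 | 0 | 1 | 2 | 2 | 2 | 3
  row 4: 0 | 0 | 0 | 0 | 0 | 1 | 2 | 3 | 3 | 4
  row 5: 0 | 0 | 0 | 1 | 1 | 2 | 3 | 4 | 4 | 5
  row 6: 0 | 0 | 0 | 1 | 1 | 2 | 3 | 4 | 5 | 6
  row 7: 0 | 0 | 1 | 2 | 2 | 3 | 4 | 5 | 6 | 7
  row 8: 0 | 0 | 1 | 2 | 3 | 4 | 5 | 6 | 7 | 8
  row 9: 1 | 1 | 2 | 3 | 4 | 5 | 6 | 7 | 8 | 9
  row 10: 1 | 2 | 3 | 4 | 5 | 6 | 7 | 8 | 9 | 10

reading off 1-entries of Δ²R: w = (6, 10, 7, 8, 4, 9, 3, 5, 1, 2).

5 SE-corners of the 34-cell Rothe diagram give Ess(w):

[(2, 9, 1), (4, 5, 0), (6, 3, 0), (6, 5, 1), (8, 2, 0)]
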